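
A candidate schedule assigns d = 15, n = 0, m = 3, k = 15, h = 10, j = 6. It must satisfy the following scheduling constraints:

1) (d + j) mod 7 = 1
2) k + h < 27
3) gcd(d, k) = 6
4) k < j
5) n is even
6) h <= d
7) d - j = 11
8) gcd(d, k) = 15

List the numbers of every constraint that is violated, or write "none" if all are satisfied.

Constraints 1, 3, 4, and 7 do not hold.

1) d + j = 21; 21 mod 7 = 0, not 1  fails
2) k + h = 15 + 10 = 25; 25 < 27  holds
3) gcd(15, 15) = 15, not 6  fails
4) k = 15, j = 6; 15 ≥ 6 (want <)  fails
5) n = 0 is even  holds
6) h = 10, d = 15; 10 ≤ 15  holds
7) d - j = 15 - 6 = 9, not 11  fails
8) gcd(15, 15) = 15  holds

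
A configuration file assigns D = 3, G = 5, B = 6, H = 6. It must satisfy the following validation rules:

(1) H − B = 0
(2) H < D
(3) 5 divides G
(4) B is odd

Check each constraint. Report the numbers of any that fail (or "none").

(1) H − B = 6 − 6 = 0 — satisfied.
(2) H = 6, D = 3; 6 ≥ 3 (want <) — violated.
(3) 5 / 5 = 1, so 5 divides 5 — satisfied.
(4) B = 6 is even — violated.

Constraints 2, 4 are violated.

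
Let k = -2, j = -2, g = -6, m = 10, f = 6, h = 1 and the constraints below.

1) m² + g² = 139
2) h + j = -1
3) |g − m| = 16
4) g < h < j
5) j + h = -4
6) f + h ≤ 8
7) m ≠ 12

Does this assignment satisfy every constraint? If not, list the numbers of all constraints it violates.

1) m² + g² = 10² + (-6)² = 100 + 36 = 136, not 139  fails
2) h + j = 1 + (-2) = -1  holds
3) |-6 − 10| = 16  holds
4) values -6, 1, -2; h = 1 is not < j = -2  fails
5) j + h = -2 + 1 = -1, not -4  fails
6) f + h = 6 + 1 = 7; 7 ≤ 8  holds
7) m = 10, and 10 ≠ 12  holds

Constraints 1, 4, 5 do not hold.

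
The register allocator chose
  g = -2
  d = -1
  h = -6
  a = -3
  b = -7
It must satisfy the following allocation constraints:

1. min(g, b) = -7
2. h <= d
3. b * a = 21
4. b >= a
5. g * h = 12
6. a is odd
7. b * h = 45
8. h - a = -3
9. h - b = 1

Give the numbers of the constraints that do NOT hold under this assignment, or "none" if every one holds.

Constraints 4, 7 are violated.

1. min(-2, -7) = -7  OK
2. h = -6, d = -1; -6 ≤ -1  OK
3. b * a = -7 * (-3) = 21  OK
4. b = -7, a = -3; -7 < -3 (want ≥)  FAIL
5. g * h = -2 * (-6) = 12  OK
6. a = -3 is odd  OK
7. b * h = -7 * (-6) = 42, not 45  FAIL
8. h - a = -6 - (-3) = -3  OK
9. h - b = -6 - (-7) = 1  OK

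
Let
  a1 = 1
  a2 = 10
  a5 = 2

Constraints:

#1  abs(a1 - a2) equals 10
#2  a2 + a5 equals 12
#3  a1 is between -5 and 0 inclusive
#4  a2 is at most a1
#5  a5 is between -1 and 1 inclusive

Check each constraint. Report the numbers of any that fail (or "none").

#1 abs(1 - 10) = 9, not 10  no
#2 a2 + a5 = 10 + 2 = 12  yes
#3 a1 = 1 is outside [-5, 0]  no
#4 a2 = 10, a1 = 1; 10 > 1 (want ≤)  no
#5 a5 = 2 is outside [-1, 1]  no

Violated: 1, 3, 4, 5.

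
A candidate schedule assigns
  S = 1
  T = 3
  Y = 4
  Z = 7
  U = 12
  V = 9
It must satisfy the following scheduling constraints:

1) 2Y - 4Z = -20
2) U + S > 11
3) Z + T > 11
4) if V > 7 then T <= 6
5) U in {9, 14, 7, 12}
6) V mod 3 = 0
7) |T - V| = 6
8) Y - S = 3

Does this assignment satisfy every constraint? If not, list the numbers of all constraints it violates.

Violated: 3.

1) 2Y - 4Z = 2(4) - 4(7) = -20 — holds.
2) U + S = 12 + 1 = 13; 13 > 11 — holds.
3) Z + T = 7 + 3 = 10; 10 ≤ 11, bound 11 not met — fails.
4) V = 9 > 7, so we need T ≤ 6; T = 3 ≤ 6 — holds.
5) U = 12 is in {9, 14, 7, 12} — holds.
6) 9 mod 3 = 0 — holds.
7) |3 - 9| = 6 — holds.
8) Y - S = 4 - 1 = 3 — holds.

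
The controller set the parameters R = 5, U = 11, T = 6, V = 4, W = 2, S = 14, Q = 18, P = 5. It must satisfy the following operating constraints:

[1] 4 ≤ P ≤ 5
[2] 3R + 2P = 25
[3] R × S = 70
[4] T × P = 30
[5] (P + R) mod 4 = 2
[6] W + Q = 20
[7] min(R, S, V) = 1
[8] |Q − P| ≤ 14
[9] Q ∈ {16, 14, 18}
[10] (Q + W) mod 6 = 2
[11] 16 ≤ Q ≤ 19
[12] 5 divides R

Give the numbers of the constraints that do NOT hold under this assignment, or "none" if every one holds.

The assignment fails constraint 7.

[1] P = 5 lies in [4, 5] — holds.
[2] 3R + 2P = 3(5) + 2(5) = 25 — holds.
[3] R × S = 5 × 14 = 70 — holds.
[4] T × P = 6 × 5 = 30 — holds.
[5] P + R = 10; 10 mod 4 = 2 — holds.
[6] W + Q = 2 + 18 = 20 — holds.
[7] min(5, 14, 4) = 4, not 1 — does not hold.
[8] |18 − 5| = 13; 13 ≤ 14 — holds.
[9] Q = 18 is in {16, 14, 18} — holds.
[10] Q + W = 20; 20 mod 6 = 2 — holds.
[11] Q = 18 lies in [16, 19] — holds.
[12] 5 / 5 = 1, so 5 divides 5 — holds.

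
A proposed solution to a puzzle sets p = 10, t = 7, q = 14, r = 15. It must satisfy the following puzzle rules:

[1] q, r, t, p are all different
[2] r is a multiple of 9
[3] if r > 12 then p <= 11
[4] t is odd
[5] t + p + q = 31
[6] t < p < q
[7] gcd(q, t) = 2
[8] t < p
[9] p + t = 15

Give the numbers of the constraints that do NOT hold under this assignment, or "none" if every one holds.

[1] values 14, 15, 7, 10 are pairwise distinct — OK.
[2] 15 = 9*1 + 6, so 9 does not divide 15 — violated.
[3] r = 15 > 12, so we need p ≤ 11; p = 10 ≤ 11 — OK.
[4] t = 7 is odd — OK.
[5] t + p + q = 7 + 10 + 14 = 31 — OK.
[6] values 7 < 10 < 14 — OK.
[7] gcd(14, 7) = 7, not 2 — violated.
[8] t = 7, p = 10; 7 < 10 — OK.
[9] p + t = 10 + 7 = 17, not 15 — violated.

The assignment fails constraints 2, 7, and 9.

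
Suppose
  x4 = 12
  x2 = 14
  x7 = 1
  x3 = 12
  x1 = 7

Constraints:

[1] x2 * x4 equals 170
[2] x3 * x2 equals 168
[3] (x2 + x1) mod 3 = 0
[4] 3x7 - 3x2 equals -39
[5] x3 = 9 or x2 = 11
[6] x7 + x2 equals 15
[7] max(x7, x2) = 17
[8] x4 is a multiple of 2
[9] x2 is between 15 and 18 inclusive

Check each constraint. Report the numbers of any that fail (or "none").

The assignment fails constraints 1, 5, 7, 9.

[1] x2 * x4 = 14 * 12 = 168, not 170 — does not hold.
[2] x3 * x2 = 12 * 14 = 168 — holds.
[3] x2 + x1 = 21; 21 mod 3 = 0 — holds.
[4] 3x7 - 3x2 = 3(1) - 3(14) = -39 — holds.
[5] x3 = 12 ≠ 9 and x2 = 14 ≠ 11; both disjuncts false — does not hold.
[6] x7 + x2 = 1 + 14 = 15 — holds.
[7] max(1, 14) = 14, not 17 — does not hold.
[8] 12 / 2 = 6, so 2 divides 12 — holds.
[9] x2 = 14 is outside [15, 18] — does not hold.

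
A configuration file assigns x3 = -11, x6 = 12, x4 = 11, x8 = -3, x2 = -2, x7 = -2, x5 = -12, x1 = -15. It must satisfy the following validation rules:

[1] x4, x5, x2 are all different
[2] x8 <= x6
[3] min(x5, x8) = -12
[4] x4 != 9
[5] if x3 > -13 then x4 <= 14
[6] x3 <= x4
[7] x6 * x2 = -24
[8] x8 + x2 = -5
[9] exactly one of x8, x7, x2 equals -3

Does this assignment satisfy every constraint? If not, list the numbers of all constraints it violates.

[1] values 11, -12, -2 are pairwise distinct — satisfied.
[2] x8 = -3, x6 = 12; -3 ≤ 12 — satisfied.
[3] min(-12, -3) = -12 — satisfied.
[4] x4 = 11, and 11 ≠ 9 — satisfied.
[5] x3 = -11 > -13, so we need x4 ≤ 14; x4 = 11 ≤ 14 — satisfied.
[6] x3 = -11, x4 = 11; -11 ≤ 11 — satisfied.
[7] x6 * x2 = 12 * (-2) = -24 — satisfied.
[8] x8 + x2 = -3 + (-2) = -5 — satisfied.
[9] x8=-3, x7=-2, x2=-2; 1 of them equals -3 — satisfied.

None — every constraint holds.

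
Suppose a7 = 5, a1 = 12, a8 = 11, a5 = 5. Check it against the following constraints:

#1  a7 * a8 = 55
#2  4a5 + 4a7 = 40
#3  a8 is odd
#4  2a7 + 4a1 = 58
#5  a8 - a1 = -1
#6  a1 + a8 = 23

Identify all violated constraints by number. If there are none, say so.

#1 a7 * a8 = 5 * 11 = 55  OK
#2 4a5 + 4a7 = 4(5) + 4(5) = 40  OK
#3 a8 = 11 is odd  OK
#4 2a7 + 4a1 = 2(5) + 4(12) = 58  OK
#5 a8 - a1 = 11 - 12 = -1  OK
#6 a1 + a8 = 12 + 11 = 23  OK

The assignment satisfies every constraint.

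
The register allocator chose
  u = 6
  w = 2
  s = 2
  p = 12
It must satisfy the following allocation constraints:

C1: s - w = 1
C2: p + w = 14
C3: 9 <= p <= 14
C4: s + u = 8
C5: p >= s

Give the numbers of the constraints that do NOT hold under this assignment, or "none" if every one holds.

The assignment fails constraint 1.

C1: s - w = 2 - 2 = 0, not 1  false
C2: p + w = 12 + 2 = 14  true
C3: p = 12 lies in [9, 14]  true
C4: s + u = 2 + 6 = 8  true
C5: p = 12, s = 2; 12 ≥ 2  true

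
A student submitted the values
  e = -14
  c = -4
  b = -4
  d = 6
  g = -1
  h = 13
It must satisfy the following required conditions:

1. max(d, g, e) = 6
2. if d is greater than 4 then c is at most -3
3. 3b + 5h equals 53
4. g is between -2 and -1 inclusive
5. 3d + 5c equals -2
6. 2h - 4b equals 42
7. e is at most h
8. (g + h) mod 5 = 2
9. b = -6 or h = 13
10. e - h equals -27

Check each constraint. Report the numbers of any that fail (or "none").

None — every constraint holds.

1. max(6, -1, -14) = 6  OK
2. d = 6 > 4, so we need c ≤ -3; c = -4 ≤ -3  OK
3. 3b + 5h = 3(-4) + 5(13) = 53  OK
4. g = -1 lies in [-2, -1]  OK
5. 3d + 5c = 3(6) + 5(-4) = -2  OK
6. 2h - 4b = 2(13) - 4(-4) = 42  OK
7. e = -14, h = 13; -14 ≤ 13  OK
8. g + h = 12; 12 mod 5 = 2  OK
9. b = -4 ≠ -6, but h = 13 = 13 (second disjunct)  OK
10. e - h = -14 - 13 = -27  OK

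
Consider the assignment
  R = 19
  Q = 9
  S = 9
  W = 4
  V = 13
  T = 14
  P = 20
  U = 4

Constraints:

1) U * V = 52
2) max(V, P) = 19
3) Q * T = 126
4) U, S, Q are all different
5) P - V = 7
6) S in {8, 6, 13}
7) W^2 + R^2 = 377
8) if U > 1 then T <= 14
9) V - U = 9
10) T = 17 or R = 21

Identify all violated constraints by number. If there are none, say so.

1) U * V = 4 * 13 = 52 — OK.
2) max(13, 20) = 20, not 19 — violated.
3) Q * T = 9 * 14 = 126 — OK.
4) S = Q = 9, not all different — violated.
5) P - V = 20 - 13 = 7 — OK.
6) S = 9 is not in {8, 6, 13} — violated.
7) W^2 + R^2 = 4^2 + 19^2 = 16 + 361 = 377 — OK.
8) U = 4 > 1, so we need T ≤ 14; T = 14 ≤ 14 — OK.
9) V - U = 13 - 4 = 9 — OK.
10) T = 14 ≠ 17 and R = 19 ≠ 21; both disjuncts false — violated.

Constraints 2, 4, 6, and 10 are violated.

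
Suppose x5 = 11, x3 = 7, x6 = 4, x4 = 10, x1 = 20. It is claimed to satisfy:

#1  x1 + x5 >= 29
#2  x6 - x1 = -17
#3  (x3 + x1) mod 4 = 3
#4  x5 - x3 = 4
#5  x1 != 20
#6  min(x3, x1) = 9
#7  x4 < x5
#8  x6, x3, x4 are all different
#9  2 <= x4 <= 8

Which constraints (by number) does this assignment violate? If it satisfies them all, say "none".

#1 x1 + x5 = 20 + 11 = 31; 31 ≥ 29 — holds.
#2 x6 - x1 = 4 - 20 = -16, not -17 — fails.
#3 x3 + x1 = 27; 27 mod 4 = 3 — holds.
#4 x5 - x3 = 11 - 7 = 4 — holds.
#5 x1 = 20, but 20 is required to differ — fails.
#6 min(7, 20) = 7, not 9 — fails.
#7 x4 = 10, x5 = 11; 10 < 11 — holds.
#8 values 4, 7, 10 are pairwise distinct — holds.
#9 x4 = 10 is outside [2, 8] — fails.

Constraints 2, 5, 6, 9 do not hold.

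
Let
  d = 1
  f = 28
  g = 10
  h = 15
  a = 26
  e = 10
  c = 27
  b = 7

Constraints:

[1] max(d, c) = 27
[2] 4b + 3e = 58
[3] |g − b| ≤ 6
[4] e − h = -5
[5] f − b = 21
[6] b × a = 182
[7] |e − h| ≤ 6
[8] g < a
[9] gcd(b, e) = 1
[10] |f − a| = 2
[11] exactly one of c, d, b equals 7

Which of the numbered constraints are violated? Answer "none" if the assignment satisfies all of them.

[1] max(1, 27) = 27  yes
[2] 4b + 3e = 4(7) + 3(10) = 58  yes
[3] |10 − 7| = 3; 3 ≤ 6  yes
[4] e − h = 10 − 15 = -5  yes
[5] f − b = 28 − 7 = 21  yes
[6] b × a = 7 × 26 = 182  yes
[7] |10 − 15| = 5; 5 ≤ 6  yes
[8] g = 10, a = 26; 10 < 26  yes
[9] gcd(7, 10) = 1  yes
[10] |28 − 26| = 2  yes
[11] c=27, d=1, b=7; 1 of them equals 7  yes

None — every constraint holds.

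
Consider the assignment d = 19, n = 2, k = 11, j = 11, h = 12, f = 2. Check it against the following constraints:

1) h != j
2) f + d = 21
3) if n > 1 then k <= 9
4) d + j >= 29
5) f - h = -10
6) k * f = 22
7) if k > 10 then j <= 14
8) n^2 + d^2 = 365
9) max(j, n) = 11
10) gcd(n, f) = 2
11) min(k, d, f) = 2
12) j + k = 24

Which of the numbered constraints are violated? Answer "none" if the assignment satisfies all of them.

1) h = 12, j = 11; distinct  ✓
2) f + d = 2 + 19 = 21  ✓
3) n = 2 > 1, so we need k ≤ 9; but k = 11 > 9  ✗
4) d + j = 19 + 11 = 30; 30 ≥ 29  ✓
5) f - h = 2 - 12 = -10  ✓
6) k * f = 11 * 2 = 22  ✓
7) k = 11 > 10, so we need j ≤ 14; j = 11 ≤ 14  ✓
8) n^2 + d^2 = 2^2 + 19^2 = 4 + 361 = 365  ✓
9) max(11, 2) = 11  ✓
10) gcd(2, 2) = 2  ✓
11) min(11, 19, 2) = 2  ✓
12) j + k = 11 + 11 = 22, not 24  ✗

No — constraints 3 and 12 are not satisfied.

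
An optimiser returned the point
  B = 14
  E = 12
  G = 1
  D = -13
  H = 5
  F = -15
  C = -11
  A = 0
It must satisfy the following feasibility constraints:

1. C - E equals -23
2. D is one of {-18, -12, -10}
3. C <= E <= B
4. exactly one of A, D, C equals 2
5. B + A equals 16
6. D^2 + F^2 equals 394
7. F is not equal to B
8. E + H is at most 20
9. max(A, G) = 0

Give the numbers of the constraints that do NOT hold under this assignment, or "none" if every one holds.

Constraints 2, 4, 5, and 9 are violated.

1. C - E = -11 - 12 = -23 — satisfied.
2. D = -13 is not in {-18, -12, -10} — violated.
3. values -11 <= 12 <= 14 — satisfied.
4. A=0, D=-13, C=-11; 0 of them equal 2, not exactly one — violated.
5. B + A = 14 + 0 = 14, not 16 — violated.
6. D^2 + F^2 = (-13)^2 + (-15)^2 = 169 + 225 = 394 — satisfied.
7. F = -15, B = 14; distinct — satisfied.
8. E + H = 12 + 5 = 17; 17 ≤ 20 — satisfied.
9. max(0, 1) = 1, not 0 — violated.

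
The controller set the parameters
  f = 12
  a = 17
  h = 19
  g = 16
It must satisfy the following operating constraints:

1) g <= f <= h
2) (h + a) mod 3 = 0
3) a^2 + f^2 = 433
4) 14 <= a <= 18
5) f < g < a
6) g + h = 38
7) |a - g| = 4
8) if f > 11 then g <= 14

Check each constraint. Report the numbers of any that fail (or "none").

The assignment fails constraints 1, 6, 7, 8.

1) values 16, 12, 19; g = 16 is not <= f = 12 — does not hold.
2) h + a = 36; 36 mod 3 = 0 — holds.
3) a^2 + f^2 = 17^2 + 12^2 = 289 + 144 = 433 — holds.
4) a = 17 lies in [14, 18] — holds.
5) values 12 < 16 < 17 — holds.
6) g + h = 16 + 19 = 35, not 38 — does not hold.
7) |17 - 16| = 1, not 4 — does not hold.
8) f = 12 > 11, so we need g ≤ 14; but g = 16 > 14 — does not hold.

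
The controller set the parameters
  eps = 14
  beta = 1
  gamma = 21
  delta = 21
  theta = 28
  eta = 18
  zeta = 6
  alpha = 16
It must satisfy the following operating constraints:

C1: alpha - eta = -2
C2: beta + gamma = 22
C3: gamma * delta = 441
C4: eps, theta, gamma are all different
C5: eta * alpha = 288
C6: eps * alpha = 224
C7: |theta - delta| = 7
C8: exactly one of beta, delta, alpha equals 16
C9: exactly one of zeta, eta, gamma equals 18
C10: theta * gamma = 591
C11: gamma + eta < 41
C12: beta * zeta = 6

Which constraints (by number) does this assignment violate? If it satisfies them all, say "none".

Constraint 10 is violated.

C1: alpha - eta = 16 - 18 = -2  ✔
C2: beta + gamma = 1 + 21 = 22  ✔
C3: gamma * delta = 21 * 21 = 441  ✔
C4: values 14, 28, 21 are pairwise distinct  ✔
C5: eta * alpha = 18 * 16 = 288  ✔
C6: eps * alpha = 14 * 16 = 224  ✔
C7: |28 - 21| = 7  ✔
C8: beta=1, delta=21, alpha=16; 1 of them equals 16  ✔
C9: zeta=6, eta=18, gamma=21; 1 of them equals 18  ✔
C10: theta * gamma = 28 * 21 = 588, not 591  ✘
C11: gamma + eta = 21 + 18 = 39; 39 < 41  ✔
C12: beta * zeta = 1 * 6 = 6  ✔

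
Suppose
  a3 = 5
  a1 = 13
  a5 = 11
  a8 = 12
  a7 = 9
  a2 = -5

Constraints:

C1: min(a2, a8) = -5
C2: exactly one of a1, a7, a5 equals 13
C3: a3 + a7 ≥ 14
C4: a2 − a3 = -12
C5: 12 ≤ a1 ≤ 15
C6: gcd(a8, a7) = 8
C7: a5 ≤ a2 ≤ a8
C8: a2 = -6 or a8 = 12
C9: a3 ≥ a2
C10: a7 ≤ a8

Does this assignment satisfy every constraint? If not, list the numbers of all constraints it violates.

Violated: 4, 6, 7.

C1: min(-5, 12) = -5  yes
C2: a1=13, a7=9, a5=11; 1 of them equals 13  yes
C3: a3 + a7 = 5 + 9 = 14; 14 ≥ 14  yes
C4: a2 − a3 = -5 − 5 = -10, not -12  no
C5: a1 = 13 lies in [12, 15]  yes
C6: gcd(12, 9) = 3, not 8  no
C7: values 11, -5, 12; a5 = 11 is not ≤ a2 = -5  no
C8: a2 = -5 ≠ -6, but a8 = 12 = 12 (second disjunct)  yes
C9: a3 = 5, a2 = -5; 5 ≥ -5  yes
C10: a7 = 9, a8 = 12; 9 ≤ 12  yes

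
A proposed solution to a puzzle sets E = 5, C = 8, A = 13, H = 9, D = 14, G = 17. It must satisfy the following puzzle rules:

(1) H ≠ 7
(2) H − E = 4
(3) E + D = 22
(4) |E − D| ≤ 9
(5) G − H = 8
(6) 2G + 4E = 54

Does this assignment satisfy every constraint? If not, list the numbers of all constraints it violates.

(1) H = 9, and 9 ≠ 7 — holds.
(2) H − E = 9 − 5 = 4 — holds.
(3) E + D = 5 + 14 = 19, not 22 — fails.
(4) |5 − 14| = 9; 9 ≤ 9 — holds.
(5) G − H = 17 − 9 = 8 — holds.
(6) 2G + 4E = 2(17) + 4(5) = 54 — holds.

The assignment fails constraint 3.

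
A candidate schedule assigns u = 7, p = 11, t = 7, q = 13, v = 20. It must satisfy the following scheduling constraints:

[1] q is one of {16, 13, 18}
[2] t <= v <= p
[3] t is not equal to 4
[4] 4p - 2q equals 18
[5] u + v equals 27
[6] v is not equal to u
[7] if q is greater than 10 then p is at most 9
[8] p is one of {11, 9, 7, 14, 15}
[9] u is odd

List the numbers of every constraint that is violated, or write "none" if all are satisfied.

[1] q = 13 is in {16, 13, 18}  true
[2] values 7, 20, 11; v = 20 is not <= p = 11  false
[3] t = 7, and 7 ≠ 4  true
[4] 4p - 2q = 4(11) - 2(13) = 18  true
[5] u + v = 7 + 20 = 27  true
[6] v = 20, u = 7; distinct  true
[7] q = 13 > 10, so we need p ≤ 9; but p = 11 > 9  false
[8] p = 11 is in {11, 9, 7, 14, 15}  true
[9] u = 7 is odd  true

No — constraints 2 and 7 are not satisfied.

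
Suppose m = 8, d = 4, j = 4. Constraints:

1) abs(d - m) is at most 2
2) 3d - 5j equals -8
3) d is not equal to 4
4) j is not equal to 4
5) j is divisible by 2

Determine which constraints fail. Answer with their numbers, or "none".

1) abs(4 - 8) = 4; 4 > 2, exceeds bound 2 — fails.
2) 3d - 5j = 3(4) - 5(4) = -8 — holds.
3) d = 4, but 4 is required to differ — fails.
4) j = 4, but 4 is required to differ — fails.
5) 4 / 2 = 2, so 2 divides 4 — holds.

Violated: 1, 3, and 4.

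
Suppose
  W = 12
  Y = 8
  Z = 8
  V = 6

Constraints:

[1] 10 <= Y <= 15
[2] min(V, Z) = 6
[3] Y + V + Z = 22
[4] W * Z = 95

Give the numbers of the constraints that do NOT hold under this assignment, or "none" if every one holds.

Constraints 1, 4 do not hold.

[1] Y = 8 is outside [10, 15]  false
[2] min(6, 8) = 6  true
[3] Y + V + Z = 8 + 6 + 8 = 22  true
[4] W * Z = 12 * 8 = 96, not 95  false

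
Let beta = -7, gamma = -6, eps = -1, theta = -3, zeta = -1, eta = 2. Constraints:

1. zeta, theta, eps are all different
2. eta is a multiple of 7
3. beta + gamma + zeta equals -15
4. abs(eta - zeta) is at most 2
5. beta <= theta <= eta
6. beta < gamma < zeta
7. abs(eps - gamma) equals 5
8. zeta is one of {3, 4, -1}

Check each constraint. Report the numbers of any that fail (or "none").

Violated: 1, 2, 3, and 4.

1. zeta = eps = -1, not all different — fails.
2. 2 = 7*0 + 2, so 7 does not divide 2 — fails.
3. beta + gamma + zeta = -7 + (-6) + (-1) = -14, not -15 — fails.
4. abs(2 - (-1)) = 3; 3 > 2, exceeds bound 2 — fails.
5. values -7 <= -3 <= 2 — holds.
6. values -7 < -6 < -1 — holds.
7. abs(-1 - (-6)) = 5 — holds.
8. zeta = -1 is in {3, 4, -1} — holds.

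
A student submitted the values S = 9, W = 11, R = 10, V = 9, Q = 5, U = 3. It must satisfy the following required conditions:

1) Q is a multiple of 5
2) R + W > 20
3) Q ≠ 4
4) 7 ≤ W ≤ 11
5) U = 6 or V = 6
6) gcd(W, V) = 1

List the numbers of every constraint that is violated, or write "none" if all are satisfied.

Constraint 5 does not hold.

1) 5 / 5 = 1, so 5 divides 5 — satisfied.
2) R + W = 10 + 11 = 21; 21 > 20 — satisfied.
3) Q = 5, and 5 ≠ 4 — satisfied.
4) W = 11 lies in [7, 11] — satisfied.
5) U = 3 ≠ 6 and V = 9 ≠ 6; both disjuncts false — violated.
6) gcd(11, 9) = 1 — satisfied.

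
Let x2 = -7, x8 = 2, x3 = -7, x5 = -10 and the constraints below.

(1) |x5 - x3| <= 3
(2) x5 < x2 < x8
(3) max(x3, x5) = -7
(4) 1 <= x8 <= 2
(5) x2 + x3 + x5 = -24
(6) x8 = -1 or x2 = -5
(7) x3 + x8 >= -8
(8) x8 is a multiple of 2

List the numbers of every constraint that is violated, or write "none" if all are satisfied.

(1) |-10 - (-7)| = 3; 3 ≤ 3 — satisfied.
(2) values -10 < -7 < 2 — satisfied.
(3) max(-7, -10) = -7 — satisfied.
(4) x8 = 2 lies in [1, 2] — satisfied.
(5) x2 + x3 + x5 = -7 + (-7) + (-10) = -24 — satisfied.
(6) x8 = 2 ≠ -1 and x2 = -7 ≠ -5; both disjuncts false — violated.
(7) x3 + x8 = -7 + 2 = -5; -5 ≥ -8 — satisfied.
(8) 2 / 2 = 1, so 2 divides 2 — satisfied.

Violated: 6.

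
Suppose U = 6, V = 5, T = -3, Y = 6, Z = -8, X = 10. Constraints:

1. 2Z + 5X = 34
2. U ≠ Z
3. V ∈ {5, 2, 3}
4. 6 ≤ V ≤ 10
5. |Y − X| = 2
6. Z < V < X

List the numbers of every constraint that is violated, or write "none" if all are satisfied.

1. 2Z + 5X = 2(-8) + 5(10) = 34 — satisfied.
2. U = 6, Z = -8; distinct — satisfied.
3. V = 5 is in {5, 2, 3} — satisfied.
4. V = 5 is outside [6, 10] — violated.
5. |6 − 10| = 4, not 2 — violated.
6. values -8 < 5 < 10 — satisfied.

Constraints 4, 5 are violated.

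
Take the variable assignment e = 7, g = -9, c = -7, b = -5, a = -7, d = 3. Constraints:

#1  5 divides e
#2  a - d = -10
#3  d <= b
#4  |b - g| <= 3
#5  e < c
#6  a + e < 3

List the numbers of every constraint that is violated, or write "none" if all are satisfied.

#1 7 = 5*1 + 2, so 5 does not divide 7 — fails.
#2 a - d = -7 - 3 = -10 — holds.
#3 d = 3, b = -5; 3 > -5 (want ≤) — fails.
#4 |-5 - (-9)| = 4; 4 > 3, exceeds bound 3 — fails.
#5 e = 7, c = -7; 7 ≥ -7 (want <) — fails.
#6 a + e = -7 + 7 = 0; 0 < 3 — holds.

Violated: 1, 3, 4, and 5.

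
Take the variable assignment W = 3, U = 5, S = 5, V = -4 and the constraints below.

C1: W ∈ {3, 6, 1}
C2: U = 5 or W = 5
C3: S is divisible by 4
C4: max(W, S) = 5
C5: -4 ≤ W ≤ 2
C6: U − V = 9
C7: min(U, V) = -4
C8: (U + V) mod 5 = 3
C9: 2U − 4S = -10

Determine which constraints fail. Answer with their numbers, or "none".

Violated: 3, 5, and 8.

C1: W = 3 is in {3, 6, 1}  true
C2: U = 5 = 5 (first disjunct)  true
C3: 5 = 4×1 + 1, so 4 does not divide 5  false
C4: max(3, 5) = 5  true
C5: W = 3 is outside [-4, 2]  false
C6: U − V = 5 − (-4) = 9  true
C7: min(5, -4) = -4  true
C8: U + V = 1; 1 mod 5 = 1, not 3  false
C9: 2U − 4S = 2(5) − 4(5) = -10  true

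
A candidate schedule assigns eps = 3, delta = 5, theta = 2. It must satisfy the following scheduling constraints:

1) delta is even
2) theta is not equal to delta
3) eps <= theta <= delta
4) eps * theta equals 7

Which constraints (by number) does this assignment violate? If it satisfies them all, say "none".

1) delta = 5 is odd — fails.
2) theta = 2, delta = 5; distinct — holds.
3) values 3, 2, 5; eps = 3 is not <= theta = 2 — fails.
4) eps * theta = 3 * 2 = 6, not 7 — fails.

Constraints 1, 3, and 4 are violated.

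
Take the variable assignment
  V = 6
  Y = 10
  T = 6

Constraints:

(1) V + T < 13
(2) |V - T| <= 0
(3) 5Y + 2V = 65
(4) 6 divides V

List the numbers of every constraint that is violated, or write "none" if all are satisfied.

No — constraint 3 is not satisfied.

(1) V + T = 6 + 6 = 12; 12 < 13  yes
(2) |6 - 6| = 0; 0 ≤ 0  yes
(3) 5Y + 2V = 5(10) + 2(6) = 62, not 65  no
(4) 6 / 6 = 1, so 6 divides 6  yes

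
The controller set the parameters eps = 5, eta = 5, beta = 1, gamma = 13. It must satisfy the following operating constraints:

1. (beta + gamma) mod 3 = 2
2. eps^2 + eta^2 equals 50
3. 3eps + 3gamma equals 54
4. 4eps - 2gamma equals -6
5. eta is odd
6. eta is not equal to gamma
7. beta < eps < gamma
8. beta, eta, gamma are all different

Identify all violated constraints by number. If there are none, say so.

1. beta + gamma = 14; 14 mod 3 = 2 — holds.
2. eps^2 + eta^2 = 5^2 + 5^2 = 25 + 25 = 50 — holds.
3. 3eps + 3gamma = 3(5) + 3(13) = 54 — holds.
4. 4eps - 2gamma = 4(5) - 2(13) = -6 — holds.
5. eta = 5 is odd — holds.
6. eta = 5, gamma = 13; distinct — holds.
7. values 1 < 5 < 13 — holds.
8. values 1, 5, 13 are pairwise distinct — holds.

No violations.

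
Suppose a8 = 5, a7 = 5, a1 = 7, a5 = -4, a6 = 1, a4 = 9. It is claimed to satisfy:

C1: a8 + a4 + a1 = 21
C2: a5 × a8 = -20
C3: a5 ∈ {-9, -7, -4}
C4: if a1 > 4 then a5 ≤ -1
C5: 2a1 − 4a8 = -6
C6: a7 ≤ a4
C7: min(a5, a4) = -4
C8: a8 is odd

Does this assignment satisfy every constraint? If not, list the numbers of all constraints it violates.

Yes — all constraints hold.

C1: a8 + a4 + a1 = 5 + 9 + 7 = 21  ✔
C2: a5 × a8 = -4 × 5 = -20  ✔
C3: a5 = -4 is in {-9, -7, -4}  ✔
C4: a1 = 7 > 4, so we need a5 ≤ -1; a5 = -4 ≤ -1  ✔
C5: 2a1 − 4a8 = 2(7) − 4(5) = -6  ✔
C6: a7 = 5, a4 = 9; 5 ≤ 9  ✔
C7: min(-4, 9) = -4  ✔
C8: a8 = 5 is odd  ✔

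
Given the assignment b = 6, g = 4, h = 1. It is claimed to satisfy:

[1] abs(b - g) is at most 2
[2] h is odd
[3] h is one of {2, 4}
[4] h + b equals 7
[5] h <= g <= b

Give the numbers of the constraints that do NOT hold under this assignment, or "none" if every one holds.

[1] abs(6 - 4) = 2; 2 ≤ 2 — holds.
[2] h = 1 is odd — holds.
[3] h = 1 is not in {2, 4} — fails.
[4] h + b = 1 + 6 = 7 — holds.
[5] values 1 <= 4 <= 6 — holds.

Constraint 3 is violated.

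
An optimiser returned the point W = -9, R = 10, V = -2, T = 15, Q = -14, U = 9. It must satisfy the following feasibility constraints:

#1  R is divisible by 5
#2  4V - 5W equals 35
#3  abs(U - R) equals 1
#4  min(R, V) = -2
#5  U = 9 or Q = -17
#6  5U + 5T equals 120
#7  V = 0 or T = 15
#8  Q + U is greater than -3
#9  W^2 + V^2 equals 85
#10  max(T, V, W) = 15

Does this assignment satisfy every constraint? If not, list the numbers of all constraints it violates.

#1 10 / 5 = 2, so 5 divides 10 — OK.
#2 4V - 5W = 4(-2) - 5(-9) = 37, not 35 — violated.
#3 abs(9 - 10) = 1 — OK.
#4 min(10, -2) = -2 — OK.
#5 U = 9 = 9 (first disjunct) — OK.
#6 5U + 5T = 5(9) + 5(15) = 120 — OK.
#7 V = -2 ≠ 0, but T = 15 = 15 (second disjunct) — OK.
#8 Q + U = -14 + 9 = -5; -5 ≤ -3, bound -3 not met — violated.
#9 W^2 + V^2 = (-9)^2 + (-2)^2 = 81 + 4 = 85 — OK.
#10 max(15, -2, -9) = 15 — OK.

Violated: 2 and 8.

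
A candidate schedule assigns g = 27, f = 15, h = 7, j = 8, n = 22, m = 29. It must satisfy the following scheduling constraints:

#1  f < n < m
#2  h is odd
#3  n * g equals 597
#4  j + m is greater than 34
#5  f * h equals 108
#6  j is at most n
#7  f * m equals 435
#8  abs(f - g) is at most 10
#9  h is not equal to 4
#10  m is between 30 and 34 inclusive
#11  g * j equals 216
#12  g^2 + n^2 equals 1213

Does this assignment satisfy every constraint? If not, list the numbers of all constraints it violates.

Constraints 3, 5, 8, and 10 do not hold.

#1 values 15 < 22 < 29  holds
#2 h = 7 is odd  holds
#3 n * g = 22 * 27 = 594, not 597  fails
#4 j + m = 8 + 29 = 37; 37 > 34  holds
#5 f * h = 15 * 7 = 105, not 108  fails
#6 j = 8, n = 22; 8 ≤ 22  holds
#7 f * m = 15 * 29 = 435  holds
#8 abs(15 - 27) = 12; 12 > 10, exceeds bound 10  fails
#9 h = 7, and 7 ≠ 4  holds
#10 m = 29 is outside [30, 34]  fails
#11 g * j = 27 * 8 = 216  holds
#12 g^2 + n^2 = 27^2 + 22^2 = 729 + 484 = 1213  holds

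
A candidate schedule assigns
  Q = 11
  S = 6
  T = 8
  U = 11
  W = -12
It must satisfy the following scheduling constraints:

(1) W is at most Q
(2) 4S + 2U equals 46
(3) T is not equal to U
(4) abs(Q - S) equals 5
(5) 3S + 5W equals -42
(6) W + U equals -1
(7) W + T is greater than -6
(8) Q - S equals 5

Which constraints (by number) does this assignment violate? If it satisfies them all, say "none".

The assignment satisfies every constraint.

(1) W = -12, Q = 11; -12 ≤ 11  yes
(2) 4S + 2U = 4(6) + 2(11) = 46  yes
(3) T = 8, U = 11; distinct  yes
(4) abs(11 - 6) = 5  yes
(5) 3S + 5W = 3(6) + 5(-12) = -42  yes
(6) W + U = -12 + 11 = -1  yes
(7) W + T = -12 + 8 = -4; -4 > -6  yes
(8) Q - S = 11 - 6 = 5  yes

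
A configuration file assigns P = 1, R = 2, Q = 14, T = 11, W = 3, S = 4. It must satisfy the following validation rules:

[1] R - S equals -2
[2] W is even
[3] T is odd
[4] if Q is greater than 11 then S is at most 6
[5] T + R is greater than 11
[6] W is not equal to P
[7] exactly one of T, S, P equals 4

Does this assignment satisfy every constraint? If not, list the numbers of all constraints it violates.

Constraint 2 is violated.

[1] R - S = 2 - 4 = -2 — holds.
[2] W = 3 is odd — does not hold.
[3] T = 11 is odd — holds.
[4] Q = 14 > 11, so we need S ≤ 6; S = 4 ≤ 6 — holds.
[5] T + R = 11 + 2 = 13; 13 > 11 — holds.
[6] W = 3, P = 1; distinct — holds.
[7] T=11, S=4, P=1; 1 of them equals 4 — holds.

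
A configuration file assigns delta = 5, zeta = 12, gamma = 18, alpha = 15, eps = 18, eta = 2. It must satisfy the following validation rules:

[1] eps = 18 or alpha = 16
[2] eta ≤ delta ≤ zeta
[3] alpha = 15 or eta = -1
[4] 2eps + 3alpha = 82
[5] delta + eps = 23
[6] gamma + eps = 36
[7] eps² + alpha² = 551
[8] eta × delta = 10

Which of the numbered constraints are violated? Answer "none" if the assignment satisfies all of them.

The assignment fails constraints 4, 7.

[1] eps = 18 = 18 (first disjunct) — holds.
[2] values 2 ≤ 5 ≤ 12 — holds.
[3] alpha = 15 = 15 (first disjunct) — holds.
[4] 2eps + 3alpha = 2(18) + 3(15) = 81, not 82 — fails.
[5] delta + eps = 5 + 18 = 23 — holds.
[6] gamma + eps = 18 + 18 = 36 — holds.
[7] eps² + alpha² = 18² + 15² = 324 + 225 = 549, not 551 — fails.
[8] eta × delta = 2 × 5 = 10 — holds.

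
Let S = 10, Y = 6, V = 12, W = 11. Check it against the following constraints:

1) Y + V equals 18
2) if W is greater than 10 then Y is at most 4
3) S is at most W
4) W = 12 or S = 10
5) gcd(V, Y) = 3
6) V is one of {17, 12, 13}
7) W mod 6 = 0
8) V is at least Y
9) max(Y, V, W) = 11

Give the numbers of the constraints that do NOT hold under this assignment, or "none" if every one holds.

No — constraints 2, 5, 7, and 9 are not satisfied.

1) Y + V = 6 + 12 = 18 — holds.
2) W = 11 > 10, so we need Y ≤ 4; but Y = 6 > 4 — fails.
3) S = 10, W = 11; 10 ≤ 11 — holds.
4) W = 11 ≠ 12, but S = 10 = 10 (second disjunct) — holds.
5) gcd(12, 6) = 6, not 3 — fails.
6) V = 12 is in {17, 12, 13} — holds.
7) 11 mod 6 = 5, not 0 — fails.
8) V = 12, Y = 6; 12 ≥ 6 — holds.
9) max(6, 12, 11) = 12, not 11 — fails.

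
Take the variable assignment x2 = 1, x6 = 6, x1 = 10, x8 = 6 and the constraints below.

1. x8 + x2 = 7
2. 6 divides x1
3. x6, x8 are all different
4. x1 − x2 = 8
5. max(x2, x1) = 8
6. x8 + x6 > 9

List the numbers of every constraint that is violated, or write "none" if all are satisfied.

1. x8 + x2 = 6 + 1 = 7 — holds.
2. 10 = 6×1 + 4, so 6 does not divide 10 — fails.
3. x6 = x8 = 6, not all different — fails.
4. x1 − x2 = 10 − 1 = 9, not 8 — fails.
5. max(1, 10) = 10, not 8 — fails.
6. x8 + x6 = 6 + 6 = 12; 12 > 9 — holds.

No — constraints 2, 3, 4, and 5 are not satisfied.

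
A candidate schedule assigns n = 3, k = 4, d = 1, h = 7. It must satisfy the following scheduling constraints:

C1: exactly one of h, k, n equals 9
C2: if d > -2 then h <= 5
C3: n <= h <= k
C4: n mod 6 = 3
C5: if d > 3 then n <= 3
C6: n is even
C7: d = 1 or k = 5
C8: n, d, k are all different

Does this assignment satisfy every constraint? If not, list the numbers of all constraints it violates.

C1: h=7, k=4, n=3; 0 of them equal 9, not exactly one  false
C2: d = 1 > -2, so we need h ≤ 5; but h = 7 > 5  false
C3: values 3, 7, 4; h = 7 is not <= k = 4  false
C4: 3 mod 6 = 3  true
C5: d = 1, not > 3; antecedent false, conditional vacuously true  true
C6: n = 3 is odd  false
C7: d = 1 = 1 (first disjunct)  true
C8: values 3, 1, 4 are pairwise distinct  true

No — constraints 1, 2, 3, 6 are not satisfied.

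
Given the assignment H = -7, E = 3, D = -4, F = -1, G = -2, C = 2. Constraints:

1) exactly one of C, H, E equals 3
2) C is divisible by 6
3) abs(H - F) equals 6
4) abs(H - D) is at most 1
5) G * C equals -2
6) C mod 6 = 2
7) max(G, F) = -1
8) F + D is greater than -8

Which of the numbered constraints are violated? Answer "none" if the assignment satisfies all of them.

1) C=2, H=-7, E=3; 1 of them equals 3 — holds.
2) 2 = 6*0 + 2, so 6 does not divide 2 — fails.
3) abs(-7 - (-1)) = 6 — holds.
4) abs(-7 - (-4)) = 3; 3 > 1, exceeds bound 1 — fails.
5) G * C = -2 * 2 = -4, not -2 — fails.
6) 2 mod 6 = 2 — holds.
7) max(-2, -1) = -1 — holds.
8) F + D = -1 + (-4) = -5; -5 > -8 — holds.

Constraints 2, 4, and 5 are violated.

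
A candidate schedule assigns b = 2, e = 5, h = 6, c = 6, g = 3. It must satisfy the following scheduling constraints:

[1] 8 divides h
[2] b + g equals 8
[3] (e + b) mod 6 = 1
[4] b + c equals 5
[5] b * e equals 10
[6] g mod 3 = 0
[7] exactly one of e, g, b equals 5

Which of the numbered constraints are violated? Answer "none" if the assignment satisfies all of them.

No — constraints 1, 2, 4 are not satisfied.

[1] 6 = 8*0 + 6, so 8 does not divide 6  ✘
[2] b + g = 2 + 3 = 5, not 8  ✘
[3] e + b = 7; 7 mod 6 = 1  ✔
[4] b + c = 2 + 6 = 8, not 5  ✘
[5] b * e = 2 * 5 = 10  ✔
[6] 3 mod 3 = 0  ✔
[7] e=5, g=3, b=2; 1 of them equals 5  ✔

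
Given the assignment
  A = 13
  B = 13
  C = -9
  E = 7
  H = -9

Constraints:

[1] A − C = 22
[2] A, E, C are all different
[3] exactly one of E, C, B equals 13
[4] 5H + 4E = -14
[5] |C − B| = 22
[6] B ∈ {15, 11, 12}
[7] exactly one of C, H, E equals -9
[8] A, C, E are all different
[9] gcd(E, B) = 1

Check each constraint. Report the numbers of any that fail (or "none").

[1] A − C = 13 − (-9) = 22 — holds.
[2] values 13, 7, -9 are pairwise distinct — holds.
[3] E=7, C=-9, B=13; 1 of them equals 13 — holds.
[4] 5H + 4E = 5(-9) + 4(7) = -17, not -14 — fails.
[5] |-9 − 13| = 22 — holds.
[6] B = 13 is not in {15, 11, 12} — fails.
[7] C=-9, H=-9, E=7; 2 of them equal -9, not exactly one — fails.
[8] values 13, -9, 7 are pairwise distinct — holds.
[9] gcd(7, 13) = 1 — holds.

Constraints 4, 6, 7 do not hold.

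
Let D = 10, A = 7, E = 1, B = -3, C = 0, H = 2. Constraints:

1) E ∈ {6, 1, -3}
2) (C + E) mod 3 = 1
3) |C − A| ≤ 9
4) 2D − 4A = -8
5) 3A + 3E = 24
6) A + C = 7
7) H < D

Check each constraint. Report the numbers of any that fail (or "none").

1) E = 1 is in {6, 1, -3} — holds.
2) C + E = 1; 1 mod 3 = 1 — holds.
3) |0 − 7| = 7; 7 ≤ 9 — holds.
4) 2D − 4A = 2(10) − 4(7) = -8 — holds.
5) 3A + 3E = 3(7) + 3(1) = 24 — holds.
6) A + C = 7 + 0 = 7 — holds.
7) H = 2, D = 10; 2 < 10 — holds.

All constraints are satisfied.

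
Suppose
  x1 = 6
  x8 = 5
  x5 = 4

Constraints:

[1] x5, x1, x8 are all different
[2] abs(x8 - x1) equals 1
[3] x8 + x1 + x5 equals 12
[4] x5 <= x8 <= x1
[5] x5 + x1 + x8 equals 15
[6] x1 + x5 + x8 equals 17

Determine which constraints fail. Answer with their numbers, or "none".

Constraints 3, 6 do not hold.

[1] values 4, 6, 5 are pairwise distinct  ✔
[2] abs(5 - 6) = 1  ✔
[3] x8 + x1 + x5 = 5 + 6 + 4 = 15, not 12  ✘
[4] values 4 <= 5 <= 6  ✔
[5] x5 + x1 + x8 = 4 + 6 + 5 = 15  ✔
[6] x1 + x5 + x8 = 6 + 4 + 5 = 15, not 17  ✘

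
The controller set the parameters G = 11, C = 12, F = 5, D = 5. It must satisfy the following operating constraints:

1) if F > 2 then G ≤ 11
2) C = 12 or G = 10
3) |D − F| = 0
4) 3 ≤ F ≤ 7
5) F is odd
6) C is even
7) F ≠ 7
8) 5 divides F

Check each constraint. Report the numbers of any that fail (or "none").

1) F = 5 > 2, so we need G ≤ 11; G = 11 ≤ 11  true
2) C = 12 = 12 (first disjunct)  true
3) |5 − 5| = 0  true
4) F = 5 lies in [3, 7]  true
5) F = 5 is odd  true
6) C = 12 is even  true
7) F = 5, and 5 ≠ 7  true
8) 5 / 5 = 1, so 5 divides 5  true

All constraints are satisfied.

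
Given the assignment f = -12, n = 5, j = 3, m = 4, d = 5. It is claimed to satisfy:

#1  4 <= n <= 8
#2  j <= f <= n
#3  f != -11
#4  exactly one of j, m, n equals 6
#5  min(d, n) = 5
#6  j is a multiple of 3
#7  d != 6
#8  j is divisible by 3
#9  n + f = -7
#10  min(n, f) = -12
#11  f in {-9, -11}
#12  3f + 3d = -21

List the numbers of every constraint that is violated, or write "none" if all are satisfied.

No — constraints 2, 4, and 11 are not satisfied.

#1 n = 5 lies in [4, 8]  ✓
#2 values 3, -12, 5; j = 3 is not <= f = -12  ✗
#3 f = -12, and -12 ≠ -11  ✓
#4 j=3, m=4, n=5; 0 of them equal 6, not exactly one  ✗
#5 min(5, 5) = 5  ✓
#6 3 / 3 = 1, so 3 divides 3  ✓
#7 d = 5, and 5 ≠ 6  ✓
#8 3 / 3 = 1, so 3 divides 3  ✓
#9 n + f = 5 + (-12) = -7  ✓
#10 min(5, -12) = -12  ✓
#11 f = -12 is not in {-9, -11}  ✗
#12 3f + 3d = 3(-12) + 3(5) = -21  ✓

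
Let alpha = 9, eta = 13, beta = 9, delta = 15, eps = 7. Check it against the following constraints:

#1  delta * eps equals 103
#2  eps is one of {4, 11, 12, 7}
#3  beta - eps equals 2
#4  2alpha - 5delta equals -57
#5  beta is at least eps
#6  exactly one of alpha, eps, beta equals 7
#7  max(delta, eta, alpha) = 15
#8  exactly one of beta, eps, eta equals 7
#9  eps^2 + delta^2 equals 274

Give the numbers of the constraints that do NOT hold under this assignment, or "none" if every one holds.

#1 delta * eps = 15 * 7 = 105, not 103  ✘
#2 eps = 7 is in {4, 11, 12, 7}  ✔
#3 beta - eps = 9 - 7 = 2  ✔
#4 2alpha - 5delta = 2(9) - 5(15) = -57  ✔
#5 beta = 9, eps = 7; 9 ≥ 7  ✔
#6 alpha=9, eps=7, beta=9; 1 of them equals 7  ✔
#7 max(15, 13, 9) = 15  ✔
#8 beta=9, eps=7, eta=13; 1 of them equals 7  ✔
#9 eps^2 + delta^2 = 7^2 + 15^2 = 49 + 225 = 274  ✔

The assignment fails constraint 1.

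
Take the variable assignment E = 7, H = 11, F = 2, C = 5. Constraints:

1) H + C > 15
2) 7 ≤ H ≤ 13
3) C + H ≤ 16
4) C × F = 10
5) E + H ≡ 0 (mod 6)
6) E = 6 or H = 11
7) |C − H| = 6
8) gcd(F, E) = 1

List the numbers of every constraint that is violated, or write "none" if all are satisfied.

Yes — all constraints hold.

1) H + C = 11 + 5 = 16; 16 > 15 — satisfied.
2) H = 11 lies in [7, 13] — satisfied.
3) C + H = 5 + 11 = 16; 16 ≤ 16 — satisfied.
4) C × F = 5 × 2 = 10 — satisfied.
5) E + H = 18; 18 mod 6 = 0 — satisfied.
6) E = 7 ≠ 6, but H = 11 = 11 (second disjunct) — satisfied.
7) |5 − 11| = 6 — satisfied.
8) gcd(2, 7) = 1 — satisfied.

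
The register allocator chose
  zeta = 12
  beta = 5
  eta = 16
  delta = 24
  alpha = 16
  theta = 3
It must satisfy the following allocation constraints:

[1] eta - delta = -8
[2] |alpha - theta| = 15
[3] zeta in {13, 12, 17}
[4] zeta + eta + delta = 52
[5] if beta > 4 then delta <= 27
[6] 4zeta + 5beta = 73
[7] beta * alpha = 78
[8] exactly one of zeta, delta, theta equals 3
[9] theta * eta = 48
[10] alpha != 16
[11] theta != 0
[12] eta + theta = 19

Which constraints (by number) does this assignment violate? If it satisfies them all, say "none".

No — constraints 2, 7, and 10 are not satisfied.

[1] eta - delta = 16 - 24 = -8 — holds.
[2] |16 - 3| = 13, not 15 — fails.
[3] zeta = 12 is in {13, 12, 17} — holds.
[4] zeta + eta + delta = 12 + 16 + 24 = 52 — holds.
[5] beta = 5 > 4, so we need delta ≤ 27; delta = 24 ≤ 27 — holds.
[6] 4zeta + 5beta = 4(12) + 5(5) = 73 — holds.
[7] beta * alpha = 5 * 16 = 80, not 78 — fails.
[8] zeta=12, delta=24, theta=3; 1 of them equals 3 — holds.
[9] theta * eta = 3 * 16 = 48 — holds.
[10] alpha = 16, but 16 is required to differ — fails.
[11] theta = 3, and 3 ≠ 0 — holds.
[12] eta + theta = 16 + 3 = 19 — holds.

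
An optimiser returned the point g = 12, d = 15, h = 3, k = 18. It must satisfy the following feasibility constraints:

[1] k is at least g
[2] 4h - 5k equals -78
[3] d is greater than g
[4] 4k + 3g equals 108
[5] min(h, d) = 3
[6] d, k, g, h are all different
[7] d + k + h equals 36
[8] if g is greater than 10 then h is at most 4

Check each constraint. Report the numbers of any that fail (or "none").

[1] k = 18, g = 12; 18 ≥ 12  yes
[2] 4h - 5k = 4(3) - 5(18) = -78  yes
[3] d = 15, g = 12; 15 > 12  yes
[4] 4k + 3g = 4(18) + 3(12) = 108  yes
[5] min(3, 15) = 3  yes
[6] values 15, 18, 12, 3 are pairwise distinct  yes
[7] d + k + h = 15 + 18 + 3 = 36  yes
[8] g = 12 > 10, so we need h ≤ 4; h = 3 ≤ 4  yes

None — every constraint holds.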